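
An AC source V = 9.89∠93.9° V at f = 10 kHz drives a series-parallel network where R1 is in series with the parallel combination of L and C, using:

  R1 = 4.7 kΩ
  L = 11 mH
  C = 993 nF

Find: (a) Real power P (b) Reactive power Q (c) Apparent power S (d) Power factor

Step 1 — Angular frequency: ω = 2π·f = 2π·1e+04 = 6.283e+04 rad/s.
Step 2 — Component impedances:
  R1: Z = R = 4700 Ω
  L: Z = jωL = j·6.283e+04·0.011 = 0 + j691.2 Ω
  C: Z = 1/(jωC) = -j/(ω·C) = 0 - j16.03 Ω
Step 3 — Parallel branch: L || C = 1/(1/L + 1/C) = 0 - j16.41 Ω.
Step 4 — Series with R1: Z_total = R1 + (L || C) = 4700 - j16.41 Ω = 4700∠-0.2° Ω.
Step 5 — Source phasor: V = 9.89∠93.9° V = -0.6727 + j9.867 V.
Step 6 — Current: I = V / Z = -0.0001504 + j0.002099 A = 0.002104∠94.1° A.
Step 7 — Complex power: S = V·I* = 0.02081 - j7.265e-05 VA.
Step 8 — Real power: P = Re(S) = 0.02081 W.
Step 9 — Reactive power: Q = Im(S) = -7.265e-05 VAR.
Step 10 — Apparent power: |S| = 0.02081 VA.
Step 11 — Power factor: PF = P/|S| = 1 (leading).

(a) P = 0.02081 W  (b) Q = -7.265e-05 VAR  (c) S = 0.02081 VA  (d) PF = 1 (leading)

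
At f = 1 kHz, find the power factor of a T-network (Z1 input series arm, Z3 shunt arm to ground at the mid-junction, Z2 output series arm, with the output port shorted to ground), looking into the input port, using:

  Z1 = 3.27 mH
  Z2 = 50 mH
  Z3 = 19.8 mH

Step 1 — Angular frequency: ω = 2π·f = 2π·1000 = 6283 rad/s.
Step 2 — Component impedances:
  Z1: Z = jωL = j·6283·0.00327 = 0 + j20.55 Ω
  Z2: Z = jωL = j·6283·0.05 = 0 + j314.2 Ω
  Z3: Z = jωL = j·6283·0.0198 = 0 + j124.4 Ω
Step 3 — With the output port shorted to ground, the output series arm Z2 runs from the junction to ground; the shunt arm Z3 also runs from the junction to ground. They appear in parallel: Z3 || Z2 = 0 + j89.12 Ω.
Step 4 — Series with input arm Z1: Z_in = Z1 + (Z3 || Z2) = 0 + j109.7 Ω = 109.7∠90.0° Ω.
Step 5 — Power factor: PF = cos(φ) = Re(Z)/|Z| = 0/109.7 = 0.
Step 6 — Type: Im(Z) = 109.7 ⇒ lagging (phase φ = 90.0°).

PF = 0 (lagging, φ = 90.0°)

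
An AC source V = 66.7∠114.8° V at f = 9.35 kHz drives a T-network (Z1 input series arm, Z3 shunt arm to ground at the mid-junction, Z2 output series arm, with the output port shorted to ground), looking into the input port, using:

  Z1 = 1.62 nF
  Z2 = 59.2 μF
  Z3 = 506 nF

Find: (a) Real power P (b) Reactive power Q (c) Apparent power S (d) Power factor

Step 1 — Angular frequency: ω = 2π·f = 2π·9350 = 5.875e+04 rad/s.
Step 2 — Component impedances:
  Z1: Z = 1/(jωC) = -j/(ω·C) = 0 - j1.051e+04 Ω
  Z2: Z = 1/(jωC) = -j/(ω·C) = 0 - j0.2875 Ω
  Z3: Z = 1/(jωC) = -j/(ω·C) = 0 - j33.64 Ω
Step 3 — With the output port shorted to ground, the output series arm Z2 runs from the junction to ground; the shunt arm Z3 also runs from the junction to ground. They appear in parallel: Z3 || Z2 = 0 - j0.2851 Ω.
Step 4 — Series with input arm Z1: Z_in = Z1 + (Z3 || Z2) = 0 - j1.051e+04 Ω = 1.051e+04∠-90.0° Ω.
Step 5 — Source phasor: V = 66.7∠114.8° V = -27.98 + j60.55 V.
Step 6 — Current: I = V / Z = -0.005762 - j0.002663 A = 0.006348∠-155.2° A.
Step 7 — Complex power: S = V·I* = 0 - j0.4234 VA.
Step 8 — Real power: P = Re(S) = 0 W.
Step 9 — Reactive power: Q = Im(S) = -0.4234 VAR.
Step 10 — Apparent power: |S| = 0.4234 VA.
Step 11 — Power factor: PF = P/|S| = 0 (leading).

(a) P = 0 W  (b) Q = -0.4234 VAR  (c) S = 0.4234 VA  (d) PF = 0 (leading)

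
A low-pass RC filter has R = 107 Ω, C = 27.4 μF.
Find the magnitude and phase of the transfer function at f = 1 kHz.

Step 1 — Angular frequency: ω = 2π·1000 = 6283 rad/s.
Step 2 — Transfer function: H(jω) = 1/(1 + jωRC).
Step 3 — Denominator: 1 + jωRC = 1 + j·6283·107·2.74e-05 = 1 + j18.42.
Step 4 — H = 0.002938 - j0.05413.
Step 5 — Magnitude: |H| = 0.05421 (-25.3 dB); phase: φ = -86.9°.

|H| = 0.05421 (-25.3 dB), φ = -86.9°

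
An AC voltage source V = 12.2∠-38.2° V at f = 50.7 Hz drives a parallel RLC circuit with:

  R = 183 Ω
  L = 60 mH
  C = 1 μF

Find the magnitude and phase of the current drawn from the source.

Step 1 — Angular frequency: ω = 2π·f = 2π·50.7 = 318.6 rad/s.
Step 2 — Component impedances:
  R: Z = R = 183 Ω
  L: Z = jωL = j·318.6·0.06 = 0 + j19.11 Ω
  C: Z = 1/(jωC) = -j/(ω·C) = 0 - j3139 Ω
Step 3 — Parallel combination: 1/Z_total = 1/R + 1/L + 1/C; Z_total = 1.999 + j19.02 Ω = 19.13∠84.0° Ω.
Step 4 — Source phasor: V = 12.2∠-38.2° V = 9.587 - j7.545 V.
Step 5 — Ohm's law: I = V / Z_total = (9.587 - j7.545) / (1.999 + j19.02) = -0.3399 - j0.5398 A.
Step 6 — Convert to polar: |I| = 0.6379 A, ∠I = -122.2°.

I = 0.6379∠-122.2° A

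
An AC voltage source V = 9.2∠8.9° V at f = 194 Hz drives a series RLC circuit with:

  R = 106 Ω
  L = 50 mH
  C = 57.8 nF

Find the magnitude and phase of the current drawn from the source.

Step 1 — Angular frequency: ω = 2π·f = 2π·194 = 1219 rad/s.
Step 2 — Component impedances:
  R: Z = R = 106 Ω
  L: Z = jωL = j·1219·0.05 = 0 + j60.95 Ω
  C: Z = 1/(jωC) = -j/(ω·C) = 0 - j1.419e+04 Ω
Step 3 — Series combination: Z_total = R + L + C = 106 - j1.413e+04 Ω = 1.413e+04∠-89.6° Ω.
Step 4 — Source phasor: V = 9.2∠8.9° V = 9.089 + j1.423 V.
Step 5 — Ohm's law: I = V / Z_total = (9.089 + j1.423) / (106 - j1.413e+04) = -9.588e-05 + j0.0006439 A.
Step 6 — Convert to polar: |I| = 0.000651 A, ∠I = 98.5°.

I = 0.000651∠98.5° A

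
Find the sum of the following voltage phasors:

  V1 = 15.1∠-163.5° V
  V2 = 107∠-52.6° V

Step 1 — Convert each phasor to rectangular form:
  V1 = 15.1·(cos(-163.5°) + j·sin(-163.5°)) = -14.48 - j4.289 V
  V2 = 107·(cos(-52.6°) + j·sin(-52.6°)) = 64.99 - j85 V
Step 2 — Sum components: V_total = 50.51 - j89.29 V.
Step 3 — Convert to polar: |V_total| = 102.6 V, ∠V_total = -60.5°.

V_total = 102.6∠-60.5° V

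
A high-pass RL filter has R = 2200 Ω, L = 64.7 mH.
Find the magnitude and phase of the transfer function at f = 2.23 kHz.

Step 1 — Angular frequency: ω = 2π·2230 = 1.401e+04 rad/s.
Step 2 — Transfer function: H(jω) = jωL/(R + jωL).
Step 3 — Numerator jωL = j·906.5; denominator R + jωL = 2200 + j906.5.
Step 4 — H = 0.1452 + j0.3523.
Step 5 — Magnitude: |H| = 0.381 (-8.4 dB); phase: φ = 67.6°.

|H| = 0.381 (-8.4 dB), φ = 67.6°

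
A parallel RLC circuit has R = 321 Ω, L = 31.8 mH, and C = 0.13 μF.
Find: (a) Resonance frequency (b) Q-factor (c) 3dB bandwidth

Step 1 — Resonance: ω₀ = 1/√(LC) = 1/√(0.0318·1.3e-07) = 1.555e+04 rad/s.
Step 2 — f₀ = ω₀/(2π) = 2475 Hz.
Step 3 — Parallel Q: Q = R/(ω₀L) = 321/(1.555e+04·0.0318) = 0.649.
Step 4 — Bandwidth: Δω = ω₀/Q = 2.396e+04 rad/s; BW = Δω/(2π) = 3814 Hz.

(a) f₀ = 2475 Hz  (b) Q = 0.649  (c) BW = 3814 Hz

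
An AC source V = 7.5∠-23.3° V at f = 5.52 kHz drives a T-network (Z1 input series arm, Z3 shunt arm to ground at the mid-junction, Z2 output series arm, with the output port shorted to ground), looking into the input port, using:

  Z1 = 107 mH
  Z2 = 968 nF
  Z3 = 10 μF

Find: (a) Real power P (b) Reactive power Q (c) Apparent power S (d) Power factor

Step 1 — Angular frequency: ω = 2π·f = 2π·5520 = 3.468e+04 rad/s.
Step 2 — Component impedances:
  Z1: Z = jωL = j·3.468e+04·0.107 = 0 + j3711 Ω
  Z2: Z = 1/(jωC) = -j/(ω·C) = 0 - j29.79 Ω
  Z3: Z = 1/(jωC) = -j/(ω·C) = 0 - j2.883 Ω
Step 3 — With the output port shorted to ground, the output series arm Z2 runs from the junction to ground; the shunt arm Z3 also runs from the junction to ground. They appear in parallel: Z3 || Z2 = 0 - j2.629 Ω.
Step 4 — Series with input arm Z1: Z_in = Z1 + (Z3 || Z2) = 0 + j3708 Ω = 3708∠90.0° Ω.
Step 5 — Source phasor: V = 7.5∠-23.3° V = 6.888 - j2.967 V.
Step 6 — Current: I = V / Z = -0.0007999 - j0.001857 A = 0.002022∠-113.3° A.
Step 7 — Complex power: S = V·I* = 0 + j0.01517 VA.
Step 8 — Real power: P = Re(S) = 0 W.
Step 9 — Reactive power: Q = Im(S) = 0.01517 VAR.
Step 10 — Apparent power: |S| = 0.01517 VA.
Step 11 — Power factor: PF = P/|S| = 0 (lagging).

(a) P = 0 W  (b) Q = 0.01517 VAR  (c) S = 0.01517 VA  (d) PF = 0 (lagging)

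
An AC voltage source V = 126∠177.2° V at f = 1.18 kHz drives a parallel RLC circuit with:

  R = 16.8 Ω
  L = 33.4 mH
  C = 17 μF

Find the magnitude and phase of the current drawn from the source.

Step 1 — Angular frequency: ω = 2π·f = 2π·1180 = 7414 rad/s.
Step 2 — Component impedances:
  R: Z = R = 16.8 Ω
  L: Z = jωL = j·7414·0.0334 = 0 + j247.6 Ω
  C: Z = 1/(jωC) = -j/(ω·C) = 0 - j7.934 Ω
Step 3 — Parallel combination: 1/Z_total = 1/R + 1/L + 1/C; Z_total = 3.23 - j6.621 Ω = 7.367∠-64.0° Ω.
Step 4 — Source phasor: V = 126∠177.2° V = -125.8 + j6.155 V.
Step 5 — Ohm's law: I = V / Z_total = (-125.8 + j6.155) / (3.23 - j6.621) = -8.242 - j14.99 A.
Step 6 — Convert to polar: |I| = 17.1 A, ∠I = -118.8°.

I = 17.1∠-118.8° A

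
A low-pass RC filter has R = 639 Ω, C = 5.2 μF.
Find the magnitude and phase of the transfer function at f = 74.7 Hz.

Step 1 — Angular frequency: ω = 2π·74.7 = 469.4 rad/s.
Step 2 — Transfer function: H(jω) = 1/(1 + jωRC).
Step 3 — Denominator: 1 + jωRC = 1 + j·469.4·639·5.2e-06 = 1 + j1.56.
Step 4 — H = 0.2914 - j0.4544.
Step 5 — Magnitude: |H| = 0.5398 (-5.4 dB); phase: φ = -57.3°.

|H| = 0.5398 (-5.4 dB), φ = -57.3°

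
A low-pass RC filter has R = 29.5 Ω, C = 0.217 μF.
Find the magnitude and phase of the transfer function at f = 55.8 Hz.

Step 1 — Angular frequency: ω = 2π·55.8 = 350.6 rad/s.
Step 2 — Transfer function: H(jω) = 1/(1 + jωRC).
Step 3 — Denominator: 1 + jωRC = 1 + j·350.6·29.5·2.17e-07 = 1 + j0.002244.
Step 4 — H = 1 - j0.002244.
Step 5 — Magnitude: |H| = 1 (-0.0 dB); phase: φ = -0.1°.

|H| = 1 (-0.0 dB), φ = -0.1°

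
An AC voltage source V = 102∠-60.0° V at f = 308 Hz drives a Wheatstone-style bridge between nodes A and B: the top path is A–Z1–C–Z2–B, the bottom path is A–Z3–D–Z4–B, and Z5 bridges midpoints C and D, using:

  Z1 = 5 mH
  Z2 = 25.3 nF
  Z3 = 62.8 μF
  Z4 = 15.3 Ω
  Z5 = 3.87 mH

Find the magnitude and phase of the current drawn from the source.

Step 1 — Angular frequency: ω = 2π·f = 2π·308 = 1935 rad/s.
Step 2 — Component impedances:
  Z1: Z = jωL = j·1935·0.005 = 0 + j9.676 Ω
  Z2: Z = 1/(jωC) = -j/(ω·C) = 0 - j2.042e+04 Ω
  Z3: Z = 1/(jωC) = -j/(ω·C) = 0 - j8.228 Ω
  Z4: Z = R = 15.3 Ω
  Z5: Z = jωL = j·1935·0.00387 = 0 + j7.489 Ω
Step 3 — Bridge requires nodal analysis (the Z5 bridge couples midpoints C and D, so the two paths cannot be reduced to a simple series/parallel combination). Setting node B to ground and injecting 1 A at node A, the 3-node admittance system at A, C, D solves to V_A = Z_AB = 15.29 - j15.81 Ω = 22∠-46.0° Ω.
Step 4 — Source phasor: V = 102∠-60.0° V = 51 - j88.33 V.
Step 5 — Ohm's law: I = V / Z_total = (51 - j88.33) / (15.29 - j15.81) = 4.499 - j1.125 A.
Step 6 — Convert to polar: |I| = 4.637 A, ∠I = -14.0°.

I = 4.637∠-14.0° A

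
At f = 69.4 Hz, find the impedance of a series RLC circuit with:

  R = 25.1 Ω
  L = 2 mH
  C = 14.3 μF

Step 1 — Angular frequency: ω = 2π·f = 2π·69.4 = 436.1 rad/s.
Step 2 — Component impedances:
  R: Z = R = 25.1 Ω
  L: Z = jωL = j·436.1·0.002 = 0 + j0.8721 Ω
  C: Z = 1/(jωC) = -j/(ω·C) = 0 - j160.4 Ω
Step 3 — Series combination: Z_total = R + L + C = 25.1 - j159.5 Ω = 161.5∠-81.1° Ω.

Z = 25.1 - j159.5 Ω = 161.5∠-81.1° Ω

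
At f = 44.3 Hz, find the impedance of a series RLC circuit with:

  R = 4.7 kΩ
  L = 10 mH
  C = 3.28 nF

Step 1 — Angular frequency: ω = 2π·f = 2π·44.3 = 278.3 rad/s.
Step 2 — Component impedances:
  R: Z = R = 4700 Ω
  L: Z = jωL = j·278.3·0.01 = 0 + j2.783 Ω
  C: Z = 1/(jωC) = -j/(ω·C) = 0 - j1.095e+06 Ω
Step 3 — Series combination: Z_total = R + L + C = 4700 - j1.095e+06 Ω = 1.095e+06∠-89.8° Ω.

Z = 4700 - j1.095e+06 Ω = 1.095e+06∠-89.8° Ω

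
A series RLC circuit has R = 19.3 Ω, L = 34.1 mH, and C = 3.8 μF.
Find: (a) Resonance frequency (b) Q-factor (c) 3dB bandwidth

Step 1 — Resonance: ω₀ = 1/√(LC) = 1/√(0.0341·3.8e-06) = 2778 rad/s.
Step 2 — f₀ = ω₀/(2π) = 442.1 Hz.
Step 3 — Series Q: Q = ω₀L/R = 2778·0.0341/19.3 = 4.908.
Step 4 — Bandwidth: Δω = ω₀/Q = 566 rad/s; BW = Δω/(2π) = 90.08 Hz.

(a) f₀ = 442.1 Hz  (b) Q = 4.908  (c) BW = 90.08 Hz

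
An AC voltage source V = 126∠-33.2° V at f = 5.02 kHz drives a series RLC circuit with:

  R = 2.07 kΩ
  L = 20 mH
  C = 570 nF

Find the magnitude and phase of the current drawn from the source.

Step 1 — Angular frequency: ω = 2π·f = 2π·5020 = 3.154e+04 rad/s.
Step 2 — Component impedances:
  R: Z = R = 2070 Ω
  L: Z = jωL = j·3.154e+04·0.02 = 0 + j630.8 Ω
  C: Z = 1/(jωC) = -j/(ω·C) = 0 - j55.62 Ω
Step 3 — Series combination: Z_total = R + L + C = 2070 + j575.2 Ω = 2148∠15.5° Ω.
Step 4 — Source phasor: V = 126∠-33.2° V = 105.4 - j68.99 V.
Step 5 — Ohm's law: I = V / Z_total = (105.4 - j68.99) / (2070 + j575.2) = 0.03868 - j0.04408 A.
Step 6 — Convert to polar: |I| = 0.05865 A, ∠I = -48.7°.

I = 0.05865∠-48.7° A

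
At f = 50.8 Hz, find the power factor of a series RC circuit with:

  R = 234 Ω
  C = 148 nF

Step 1 — Angular frequency: ω = 2π·f = 2π·50.8 = 319.2 rad/s.
Step 2 — Component impedances:
  R: Z = R = 234 Ω
  C: Z = 1/(jωC) = -j/(ω·C) = 0 - j2.117e+04 Ω
Step 3 — Series combination: Z_total = R + C = 234 - j2.117e+04 Ω = 2.117e+04∠-89.4° Ω.
Step 4 — Power factor: PF = cos(φ) = Re(Z)/|Z| = 234/2.117e+04 = 0.01105.
Step 5 — Type: Im(Z) = -2.117e+04 ⇒ leading (phase φ = -89.4°).

PF = 0.01105 (leading, φ = -89.4°)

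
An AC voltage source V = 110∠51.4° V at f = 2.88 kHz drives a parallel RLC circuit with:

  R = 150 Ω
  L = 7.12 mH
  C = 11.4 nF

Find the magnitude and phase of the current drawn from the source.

Step 1 — Angular frequency: ω = 2π·f = 2π·2880 = 1.81e+04 rad/s.
Step 2 — Component impedances:
  R: Z = R = 150 Ω
  L: Z = jωL = j·1.81e+04·0.00712 = 0 + j128.8 Ω
  C: Z = 1/(jωC) = -j/(ω·C) = 0 - j4848 Ω
Step 3 — Parallel combination: 1/Z_total = 1/R + 1/L + 1/C; Z_total = 65.66 + j74.42 Ω = 99.25∠48.6° Ω.
Step 4 — Source phasor: V = 110∠51.4° V = 68.63 + j85.97 V.
Step 5 — Ohm's law: I = V / Z_total = (68.63 + j85.97) / (65.66 + j74.42) = 1.107 + j0.05462 A.
Step 6 — Convert to polar: |I| = 1.108 A, ∠I = 2.8°.

I = 1.108∠2.8° A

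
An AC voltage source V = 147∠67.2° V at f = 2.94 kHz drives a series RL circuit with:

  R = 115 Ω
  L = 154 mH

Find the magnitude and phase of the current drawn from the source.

Step 1 — Angular frequency: ω = 2π·f = 2π·2940 = 1.847e+04 rad/s.
Step 2 — Component impedances:
  R: Z = R = 115 Ω
  L: Z = jωL = j·1.847e+04·0.154 = 0 + j2845 Ω
Step 3 — Series combination: Z_total = R + L = 115 + j2845 Ω = 2847∠87.7° Ω.
Step 4 — Source phasor: V = 147∠67.2° V = 56.96 + j135.5 V.
Step 5 — Ohm's law: I = V / Z_total = (56.96 + j135.5) / (115 + j2845) = 0.04837 - j0.01807 A.
Step 6 — Convert to polar: |I| = 0.05163 A, ∠I = -20.5°.

I = 0.05163∠-20.5° A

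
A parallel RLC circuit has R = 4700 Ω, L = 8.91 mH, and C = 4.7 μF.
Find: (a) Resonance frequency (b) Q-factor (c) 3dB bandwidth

Step 1 — Resonance: ω₀ = 1/√(LC) = 1/√(0.00891·4.7e-06) = 4887 rad/s.
Step 2 — f₀ = ω₀/(2π) = 777.7 Hz.
Step 3 — Parallel Q: Q = R/(ω₀L) = 4700/(4887·0.00891) = 107.9.
Step 4 — Bandwidth: Δω = ω₀/Q = 45.27 rad/s; BW = Δω/(2π) = 7.205 Hz.

(a) f₀ = 777.7 Hz  (b) Q = 107.9  (c) BW = 7.205 Hz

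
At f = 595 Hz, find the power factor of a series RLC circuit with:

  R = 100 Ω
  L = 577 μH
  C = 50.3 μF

Step 1 — Angular frequency: ω = 2π·f = 2π·595 = 3738 rad/s.
Step 2 — Component impedances:
  R: Z = R = 100 Ω
  L: Z = jωL = j·3738·0.000577 = 0 + j2.157 Ω
  C: Z = 1/(jωC) = -j/(ω·C) = 0 - j5.318 Ω
Step 3 — Series combination: Z_total = R + L + C = 100 - j3.161 Ω = 100∠-1.8° Ω.
Step 4 — Power factor: PF = cos(φ) = Re(Z)/|Z| = 100/100.05 = 0.9995.
Step 5 — Type: Im(Z) = -3.161 ⇒ leading (phase φ = -1.8°).

PF = 0.9995 (leading, φ = -1.8°)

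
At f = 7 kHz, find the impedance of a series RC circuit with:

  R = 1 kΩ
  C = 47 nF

Step 1 — Angular frequency: ω = 2π·f = 2π·7000 = 4.398e+04 rad/s.
Step 2 — Component impedances:
  R: Z = R = 1000 Ω
  C: Z = 1/(jωC) = -j/(ω·C) = 0 - j483.8 Ω
Step 3 — Series combination: Z_total = R + C = 1000 - j483.8 Ω = 1111∠-25.8° Ω.

Z = 1000 - j483.8 Ω = 1111∠-25.8° Ω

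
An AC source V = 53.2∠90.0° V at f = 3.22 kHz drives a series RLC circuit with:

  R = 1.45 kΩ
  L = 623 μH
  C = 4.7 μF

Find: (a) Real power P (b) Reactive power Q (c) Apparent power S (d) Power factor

Step 1 — Angular frequency: ω = 2π·f = 2π·3220 = 2.023e+04 rad/s.
Step 2 — Component impedances:
  R: Z = R = 1450 Ω
  L: Z = jωL = j·2.023e+04·0.000623 = 0 + j12.6 Ω
  C: Z = 1/(jωC) = -j/(ω·C) = 0 - j10.52 Ω
Step 3 — Series combination: Z_total = R + L + C = 1450 + j2.088 Ω = 1450∠0.1° Ω.
Step 4 — Source phasor: V = 53.2∠90.0° V = 0 + j53.2 V.
Step 5 — Current: I = V / Z = 5.283e-05 + j0.03669 A = 0.03669∠89.9° A.
Step 6 — Complex power: S = V·I* = 1.952 + j0.002811 VA.
Step 7 — Real power: P = Re(S) = 1.952 W.
Step 8 — Reactive power: Q = Im(S) = 0.002811 VAR.
Step 9 — Apparent power: |S| = 1.952 VA.
Step 10 — Power factor: PF = P/|S| = 1 (lagging).

(a) P = 1.952 W  (b) Q = 0.002811 VAR  (c) S = 1.952 VA  (d) PF = 1 (lagging)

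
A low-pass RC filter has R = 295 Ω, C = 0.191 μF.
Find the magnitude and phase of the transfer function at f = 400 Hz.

Step 1 — Angular frequency: ω = 2π·400 = 2513 rad/s.
Step 2 — Transfer function: H(jω) = 1/(1 + jωRC).
Step 3 — Denominator: 1 + jωRC = 1 + j·2513·295·1.91e-07 = 1 + j0.1416.
Step 4 — H = 0.9803 - j0.1388.
Step 5 — Magnitude: |H| = 0.9901 (-0.1 dB); phase: φ = -8.1°.

|H| = 0.9901 (-0.1 dB), φ = -8.1°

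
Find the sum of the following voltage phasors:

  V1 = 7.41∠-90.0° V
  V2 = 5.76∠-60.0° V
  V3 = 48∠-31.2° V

Step 1 — Convert each phasor to rectangular form:
  V1 = 7.41·(cos(-90.0°) + j·sin(-90.0°)) = 0 - j7.41 V
  V2 = 5.76·(cos(-60.0°) + j·sin(-60.0°)) = 2.88 - j4.988 V
  V3 = 48·(cos(-31.2°) + j·sin(-31.2°)) = 41.06 - j24.87 V
Step 2 — Sum components: V_total = 43.94 - j37.26 V.
Step 3 — Convert to polar: |V_total| = 57.61 V, ∠V_total = -40.3°.

V_total = 57.61∠-40.3° V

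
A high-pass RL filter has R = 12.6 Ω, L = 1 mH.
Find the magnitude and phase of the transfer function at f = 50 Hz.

Step 1 — Angular frequency: ω = 2π·50 = 314.2 rad/s.
Step 2 — Transfer function: H(jω) = jωL/(R + jωL).
Step 3 — Numerator jωL = j·0.3142; denominator R + jωL = 12.6 + j0.3142.
Step 4 — H = 0.0006213 + j0.02492.
Step 5 — Magnitude: |H| = 0.02493 (-32.1 dB); phase: φ = 88.6°.

|H| = 0.02493 (-32.1 dB), φ = 88.6°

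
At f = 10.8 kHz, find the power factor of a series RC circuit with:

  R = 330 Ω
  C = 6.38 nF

Step 1 — Angular frequency: ω = 2π·f = 2π·1.08e+04 = 6.786e+04 rad/s.
Step 2 — Component impedances:
  R: Z = R = 330 Ω
  C: Z = 1/(jωC) = -j/(ω·C) = 0 - j2310 Ω
Step 3 — Series combination: Z_total = R + C = 330 - j2310 Ω = 2333∠-81.9° Ω.
Step 4 — Power factor: PF = cos(φ) = Re(Z)/|Z| = 330/2333 = 0.1414.
Step 5 — Type: Im(Z) = -2310 ⇒ leading (phase φ = -81.9°).

PF = 0.1414 (leading, φ = -81.9°)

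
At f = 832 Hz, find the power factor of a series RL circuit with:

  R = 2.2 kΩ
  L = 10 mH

Step 1 — Angular frequency: ω = 2π·f = 2π·832 = 5228 rad/s.
Step 2 — Component impedances:
  R: Z = R = 2200 Ω
  L: Z = jωL = j·5228·0.01 = 0 + j52.28 Ω
Step 3 — Series combination: Z_total = R + L = 2200 + j52.28 Ω = 2201∠1.4° Ω.
Step 4 — Power factor: PF = cos(φ) = Re(Z)/|Z| = 2200/2200.6 = 0.9997.
Step 5 — Type: Im(Z) = 52.28 ⇒ lagging (phase φ = 1.4°).

PF = 0.9997 (lagging, φ = 1.4°)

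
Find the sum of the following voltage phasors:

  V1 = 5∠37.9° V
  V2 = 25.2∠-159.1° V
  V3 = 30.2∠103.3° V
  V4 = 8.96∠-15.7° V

Step 1 — Convert each phasor to rectangular form:
  V1 = 5·(cos(37.9°) + j·sin(37.9°)) = 3.945 + j3.071 V
  V2 = 25.2·(cos(-159.1°) + j·sin(-159.1°)) = -23.54 - j8.99 V
  V3 = 30.2·(cos(103.3°) + j·sin(103.3°)) = -6.948 + j29.39 V
  V4 = 8.96·(cos(-15.7°) + j·sin(-15.7°)) = 8.626 - j2.425 V
Step 2 — Sum components: V_total = -17.92 + j21.05 V.
Step 3 — Convert to polar: |V_total| = 27.64 V, ∠V_total = 130.4°.

V_total = 27.64∠130.4° V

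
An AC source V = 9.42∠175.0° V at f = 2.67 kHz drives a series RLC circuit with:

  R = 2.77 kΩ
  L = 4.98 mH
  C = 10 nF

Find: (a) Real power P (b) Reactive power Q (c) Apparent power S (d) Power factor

Step 1 — Angular frequency: ω = 2π·f = 2π·2670 = 1.678e+04 rad/s.
Step 2 — Component impedances:
  R: Z = R = 2770 Ω
  L: Z = jωL = j·1.678e+04·0.00498 = 0 + j83.55 Ω
  C: Z = 1/(jωC) = -j/(ω·C) = 0 - j5961 Ω
Step 3 — Series combination: Z_total = R + L + C = 2770 - j5877 Ω = 6497∠-64.8° Ω.
Step 4 — Source phasor: V = 9.42∠175.0° V = -9.384 + j0.821 V.
Step 5 — Current: I = V / Z = -0.00073 - j0.001253 A = 0.00145∠-120.2° A.
Step 6 — Complex power: S = V·I* = 0.005822 - j0.01235 VA.
Step 7 — Real power: P = Re(S) = 0.005822 W.
Step 8 — Reactive power: Q = Im(S) = -0.01235 VAR.
Step 9 — Apparent power: |S| = 0.01366 VA.
Step 10 — Power factor: PF = P/|S| = 0.4263 (leading).

(a) P = 0.005822 W  (b) Q = -0.01235 VAR  (c) S = 0.01366 VA  (d) PF = 0.4263 (leading)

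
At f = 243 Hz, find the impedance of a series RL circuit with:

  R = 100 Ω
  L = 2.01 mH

Step 1 — Angular frequency: ω = 2π·f = 2π·243 = 1527 rad/s.
Step 2 — Component impedances:
  R: Z = R = 100 Ω
  L: Z = jωL = j·1527·0.00201 = 0 + j3.069 Ω
Step 3 — Series combination: Z_total = R + L = 100 + j3.069 Ω = 100∠1.8° Ω.

Z = 100 + j3.069 Ω = 100∠1.8° Ω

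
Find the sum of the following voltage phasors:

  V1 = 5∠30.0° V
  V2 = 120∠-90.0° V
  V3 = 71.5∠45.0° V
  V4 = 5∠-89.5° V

Step 1 — Convert each phasor to rectangular form:
  V1 = 5·(cos(30.0°) + j·sin(30.0°)) = 4.33 + j2.5 V
  V2 = 120·(cos(-90.0°) + j·sin(-90.0°)) = 0 - j120 V
  V3 = 71.5·(cos(45.0°) + j·sin(45.0°)) = 50.56 + j50.56 V
  V4 = 5·(cos(-89.5°) + j·sin(-89.5°)) = 0.04363 - j5 V
Step 2 — Sum components: V_total = 54.93 - j71.94 V.
Step 3 — Convert to polar: |V_total| = 90.52 V, ∠V_total = -52.6°.

V_total = 90.52∠-52.6° V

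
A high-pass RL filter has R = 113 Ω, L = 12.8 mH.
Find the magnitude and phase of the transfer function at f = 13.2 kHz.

Step 1 — Angular frequency: ω = 2π·1.32e+04 = 8.294e+04 rad/s.
Step 2 — Transfer function: H(jω) = jωL/(R + jωL).
Step 3 — Numerator jωL = j·1062; denominator R + jωL = 113 + j1062.
Step 4 — H = 0.9888 + j0.1052.
Step 5 — Magnitude: |H| = 0.9944 (-0.0 dB); phase: φ = 6.1°.

|H| = 0.9944 (-0.0 dB), φ = 6.1°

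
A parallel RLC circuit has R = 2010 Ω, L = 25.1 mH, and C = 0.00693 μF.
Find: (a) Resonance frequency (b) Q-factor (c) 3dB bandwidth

Step 1 — Resonance: ω₀ = 1/√(LC) = 1/√(0.0251·6.93e-09) = 7.582e+04 rad/s.
Step 2 — f₀ = ω₀/(2π) = 1.207e+04 Hz.
Step 3 — Parallel Q: Q = R/(ω₀L) = 2010/(7.582e+04·0.0251) = 1.056.
Step 4 — Bandwidth: Δω = ω₀/Q = 7.179e+04 rad/s; BW = Δω/(2π) = 1.143e+04 Hz.

(a) f₀ = 1.207e+04 Hz  (b) Q = 1.056  (c) BW = 1.143e+04 Hz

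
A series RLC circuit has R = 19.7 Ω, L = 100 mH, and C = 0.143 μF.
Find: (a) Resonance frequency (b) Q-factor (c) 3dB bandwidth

Step 1 — Resonance condition Im(Z)=0 gives ω₀ = 1/√(LC).
Step 2 — ω₀ = 1/√(0.1·1.43e-07) = 8362 rad/s.
Step 3 — f₀ = ω₀/(2π) = 1331 Hz.
Step 4 — Series Q: Q = ω₀L/R = 8362·0.1/19.7 = 42.45.
Step 5 — 3dB bandwidth: Δω = ω₀/Q = 197 rad/s; BW = Δω/(2π) = 31.35 Hz.

(a) f₀ = 1331 Hz  (b) Q = 42.45  (c) BW = 31.35 Hz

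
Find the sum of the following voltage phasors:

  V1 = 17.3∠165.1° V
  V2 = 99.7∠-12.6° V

Step 1 — Convert each phasor to rectangular form:
  V1 = 17.3·(cos(165.1°) + j·sin(165.1°)) = -16.72 + j4.448 V
  V2 = 99.7·(cos(-12.6°) + j·sin(-12.6°)) = 97.3 - j21.75 V
Step 2 — Sum components: V_total = 80.58 - j17.3 V.
Step 3 — Convert to polar: |V_total| = 82.42 V, ∠V_total = -12.1°.

V_total = 82.42∠-12.1° V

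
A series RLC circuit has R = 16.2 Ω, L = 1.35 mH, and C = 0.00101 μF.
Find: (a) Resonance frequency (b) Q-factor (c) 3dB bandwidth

Step 1 — Resonance condition Im(Z)=0 gives ω₀ = 1/√(LC).
Step 2 — ω₀ = 1/√(0.00135·1.01e-09) = 8.564e+05 rad/s.
Step 3 — f₀ = ω₀/(2π) = 1.363e+05 Hz.
Step 4 — Series Q: Q = ω₀L/R = 8.564e+05·0.00135/16.2 = 71.37.
Step 5 — 3dB bandwidth: Δω = ω₀/Q = 1.2e+04 rad/s; BW = Δω/(2π) = 1910 Hz.

(a) f₀ = 1.363e+05 Hz  (b) Q = 71.37  (c) BW = 1910 Hz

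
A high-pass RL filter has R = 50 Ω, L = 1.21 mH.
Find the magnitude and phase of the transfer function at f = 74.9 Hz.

Step 1 — Angular frequency: ω = 2π·74.9 = 470.6 rad/s.
Step 2 — Transfer function: H(jω) = jωL/(R + jωL).
Step 3 — Numerator jωL = j·0.5694; denominator R + jωL = 50 + j0.5694.
Step 4 — H = 0.0001297 + j0.01139.
Step 5 — Magnitude: |H| = 0.01139 (-38.9 dB); phase: φ = 89.3°.

|H| = 0.01139 (-38.9 dB), φ = 89.3°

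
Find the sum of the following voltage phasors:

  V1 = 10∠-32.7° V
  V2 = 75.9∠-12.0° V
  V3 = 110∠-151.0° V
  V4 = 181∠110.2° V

Step 1 — Convert each phasor to rectangular form:
  V1 = 10·(cos(-32.7°) + j·sin(-32.7°)) = 8.415 - j5.402 V
  V2 = 75.9·(cos(-12.0°) + j·sin(-12.0°)) = 74.24 - j15.78 V
  V3 = 110·(cos(-151.0°) + j·sin(-151.0°)) = -96.21 - j53.33 V
  V4 = 181·(cos(110.2°) + j·sin(110.2°)) = -62.5 + j169.9 V
Step 2 — Sum components: V_total = -76.05 + j95.36 V.
Step 3 — Convert to polar: |V_total| = 122 V, ∠V_total = 128.6°.

V_total = 122∠128.6° V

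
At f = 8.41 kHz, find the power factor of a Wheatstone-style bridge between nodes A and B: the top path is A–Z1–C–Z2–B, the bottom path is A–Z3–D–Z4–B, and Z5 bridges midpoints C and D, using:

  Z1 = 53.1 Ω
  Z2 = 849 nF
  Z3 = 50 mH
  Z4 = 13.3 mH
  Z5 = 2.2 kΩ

Step 1 — Angular frequency: ω = 2π·f = 2π·8410 = 5.284e+04 rad/s.
Step 2 — Component impedances:
  Z1: Z = R = 53.1 Ω
  Z2: Z = 1/(jωC) = -j/(ω·C) = 0 - j22.29 Ω
  Z3: Z = jωL = j·5.284e+04·0.05 = 0 + j2642 Ω
  Z4: Z = jωL = j·5.284e+04·0.0133 = 0 + j702.8 Ω
  Z5: Z = R = 2200 Ω
Step 3 — Bridge requires nodal analysis (the Z5 bridge couples midpoints C and D, so the two paths cannot be reduced to a simple series/parallel combination). Setting node B to ground and injecting 1 A at node A, the 3-node admittance system at A, C, D solves to V_A = Z_AB = 53.85 - j21.77 Ω = 58.08∠-22.0° Ω.
Step 4 — Power factor: PF = cos(φ) = Re(Z)/|Z| = 53.846/58.08 = 0.9271.
Step 5 — Type: Im(Z) = -21.77 ⇒ leading (phase φ = -22.0°).

PF = 0.9271 (leading, φ = -22.0°)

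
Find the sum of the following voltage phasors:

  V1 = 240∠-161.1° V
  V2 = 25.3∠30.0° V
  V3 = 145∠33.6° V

Step 1 — Convert each phasor to rectangular form:
  V1 = 240·(cos(-161.1°) + j·sin(-161.1°)) = -227.1 - j77.74 V
  V2 = 25.3·(cos(30.0°) + j·sin(30.0°)) = 21.91 + j12.65 V
  V3 = 145·(cos(33.6°) + j·sin(33.6°)) = 120.8 + j80.24 V
Step 2 — Sum components: V_total = -84.38 + j15.15 V.
Step 3 — Convert to polar: |V_total| = 85.73 V, ∠V_total = 169.8°.

V_total = 85.73∠169.8° V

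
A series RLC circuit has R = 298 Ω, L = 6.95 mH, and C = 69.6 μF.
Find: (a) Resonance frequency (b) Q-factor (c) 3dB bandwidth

Step 1 — Resonance: ω₀ = 1/√(LC) = 1/√(0.00695·6.96e-05) = 1438 rad/s.
Step 2 — f₀ = ω₀/(2π) = 228.8 Hz.
Step 3 — Series Q: Q = ω₀L/R = 1438·0.00695/298 = 0.03353.
Step 4 — Bandwidth: Δω = ω₀/Q = 4.288e+04 rad/s; BW = Δω/(2π) = 6824 Hz.

(a) f₀ = 228.8 Hz  (b) Q = 0.03353  (c) BW = 6824 Hz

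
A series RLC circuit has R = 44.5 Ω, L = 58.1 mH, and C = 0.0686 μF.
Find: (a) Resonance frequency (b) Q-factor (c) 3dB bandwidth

Step 1 — Resonance condition Im(Z)=0 gives ω₀ = 1/√(LC).
Step 2 — ω₀ = 1/√(0.0581·6.86e-08) = 1.584e+04 rad/s.
Step 3 — f₀ = ω₀/(2π) = 2521 Hz.
Step 4 — Series Q: Q = ω₀L/R = 1.584e+04·0.0581/44.5 = 20.68.
Step 5 — 3dB bandwidth: Δω = ω₀/Q = 765.9 rad/s; BW = Δω/(2π) = 121.9 Hz.

(a) f₀ = 2521 Hz  (b) Q = 20.68  (c) BW = 121.9 Hz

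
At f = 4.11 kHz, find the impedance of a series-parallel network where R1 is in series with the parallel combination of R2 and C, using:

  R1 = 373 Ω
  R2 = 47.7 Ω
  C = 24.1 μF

Step 1 — Angular frequency: ω = 2π·f = 2π·4110 = 2.582e+04 rad/s.
Step 2 — Component impedances:
  R1: Z = R = 373 Ω
  R2: Z = R = 47.7 Ω
  C: Z = 1/(jωC) = -j/(ω·C) = 0 - j1.607 Ω
Step 3 — Parallel branch: R2 || C = 1/(1/R2 + 1/C) = 0.05406 - j1.605 Ω.
Step 4 — Series with R1: Z_total = R1 + (R2 || C) = 373.1 - j1.605 Ω = 373.1∠-0.2° Ω.

Z = 373.1 - j1.605 Ω = 373.1∠-0.2° Ω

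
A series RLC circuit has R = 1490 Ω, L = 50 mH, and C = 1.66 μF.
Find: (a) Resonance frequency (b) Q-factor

Step 1 — Resonance condition Im(Z)=0 gives ω₀ = 1/√(LC).
Step 2 — ω₀ = 1/√(0.05·1.66e-06) = 3471 rad/s.
Step 3 — f₀ = ω₀/(2π) = 552.4 Hz.
Step 4 — Series Q: Q = ω₀L/R = 3471·0.05/1490 = 0.1165.

(a) f₀ = 552.4 Hz  (b) Q = 0.1165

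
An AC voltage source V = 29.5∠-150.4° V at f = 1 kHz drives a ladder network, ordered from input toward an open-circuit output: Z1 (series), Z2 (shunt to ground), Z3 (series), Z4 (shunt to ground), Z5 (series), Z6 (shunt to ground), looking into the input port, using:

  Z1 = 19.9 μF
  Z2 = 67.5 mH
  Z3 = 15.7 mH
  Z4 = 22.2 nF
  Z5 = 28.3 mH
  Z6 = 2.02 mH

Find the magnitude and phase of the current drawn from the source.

Step 1 — Angular frequency: ω = 2π·f = 2π·1000 = 6283 rad/s.
Step 2 — Component impedances:
  Z1: Z = 1/(jωC) = -j/(ω·C) = 0 - j7.998 Ω
  Z2: Z = jωL = j·6283·0.0675 = 0 + j424.1 Ω
  Z3: Z = jωL = j·6283·0.0157 = 0 + j98.65 Ω
  Z4: Z = 1/(jωC) = -j/(ω·C) = 0 - j7169 Ω
  Z5: Z = jωL = j·6283·0.0283 = 0 + j177.8 Ω
  Z6: Z = jωL = j·6283·0.00202 = 0 + j12.69 Ω
Step 3 — Ladder network (open output): work backward from the far end, alternating series and parallel combinations. Z_in = 0 + j165.8 Ω = 165.8∠90.0° Ω.
Step 4 — Source phasor: V = 29.5∠-150.4° V = -25.65 - j14.57 V.
Step 5 — Ohm's law: I = V / Z_total = (-25.65 - j14.57) / (0 + j165.8) = -0.08791 + j0.1547 A.
Step 6 — Convert to polar: |I| = 0.178 A, ∠I = 119.6°.

I = 0.178∠119.6° A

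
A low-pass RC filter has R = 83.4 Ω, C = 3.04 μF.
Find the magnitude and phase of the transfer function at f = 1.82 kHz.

Step 1 — Angular frequency: ω = 2π·1820 = 1.144e+04 rad/s.
Step 2 — Transfer function: H(jω) = 1/(1 + jωRC).
Step 3 — Denominator: 1 + jωRC = 1 + j·1.144e+04·83.4·3.04e-06 = 1 + j2.899.
Step 4 — H = 0.1063 - j0.3082.
Step 5 — Magnitude: |H| = 0.3261 (-9.7 dB); phase: φ = -71.0°.

|H| = 0.3261 (-9.7 dB), φ = -71.0°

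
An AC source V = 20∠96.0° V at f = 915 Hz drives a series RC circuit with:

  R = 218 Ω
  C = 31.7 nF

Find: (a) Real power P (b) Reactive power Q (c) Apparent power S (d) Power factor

Step 1 — Angular frequency: ω = 2π·f = 2π·915 = 5749 rad/s.
Step 2 — Component impedances:
  R: Z = R = 218 Ω
  C: Z = 1/(jωC) = -j/(ω·C) = 0 - j5487 Ω
Step 3 — Series combination: Z_total = R + C = 218 - j5487 Ω = 5491∠-87.7° Ω.
Step 4 — Source phasor: V = 20∠96.0° V = -2.091 + j19.89 V.
Step 5 — Current: I = V / Z = -0.003634 - j0.0002366 A = 0.003642∠-176.3° A.
Step 6 — Complex power: S = V·I* = 0.002892 - j0.07278 VA.
Step 7 — Real power: P = Re(S) = 0.002892 W.
Step 8 — Reactive power: Q = Im(S) = -0.07278 VAR.
Step 9 — Apparent power: |S| = 0.07284 VA.
Step 10 — Power factor: PF = P/|S| = 0.0397 (leading).

(a) P = 0.002892 W  (b) Q = -0.07278 VAR  (c) S = 0.07284 VA  (d) PF = 0.0397 (leading)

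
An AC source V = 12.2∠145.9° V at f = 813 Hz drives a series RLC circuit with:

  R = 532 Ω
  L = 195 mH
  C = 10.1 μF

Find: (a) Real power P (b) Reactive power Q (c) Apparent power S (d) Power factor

Step 1 — Angular frequency: ω = 2π·f = 2π·813 = 5108 rad/s.
Step 2 — Component impedances:
  R: Z = R = 532 Ω
  L: Z = jωL = j·5108·0.195 = 0 + j996.1 Ω
  C: Z = 1/(jωC) = -j/(ω·C) = 0 - j19.38 Ω
Step 3 — Series combination: Z_total = R + L + C = 532 + j976.7 Ω = 1112∠61.4° Ω.
Step 4 — Source phasor: V = 12.2∠145.9° V = -10.1 + j6.84 V.
Step 5 — Current: I = V / Z = 0.001056 + j0.01092 A = 0.01097∠84.5° A.
Step 6 — Complex power: S = V·I* = 0.06401 + j0.1175 VA.
Step 7 — Real power: P = Re(S) = 0.06401 W.
Step 8 — Reactive power: Q = Im(S) = 0.1175 VAR.
Step 9 — Apparent power: |S| = 0.1338 VA.
Step 10 — Power factor: PF = P/|S| = 0.4783 (lagging).

(a) P = 0.06401 W  (b) Q = 0.1175 VAR  (c) S = 0.1338 VA  (d) PF = 0.4783 (lagging)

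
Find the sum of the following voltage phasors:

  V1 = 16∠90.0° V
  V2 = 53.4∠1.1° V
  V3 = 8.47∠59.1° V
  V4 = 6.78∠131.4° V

Step 1 — Convert each phasor to rectangular form:
  V1 = 16·(cos(90.0°) + j·sin(90.0°)) = 0 + j16 V
  V2 = 53.4·(cos(1.1°) + j·sin(1.1°)) = 53.39 + j1.025 V
  V3 = 8.47·(cos(59.1°) + j·sin(59.1°)) = 4.35 + j7.268 V
  V4 = 6.78·(cos(131.4°) + j·sin(131.4°)) = -4.484 + j5.086 V
Step 2 — Sum components: V_total = 53.26 + j29.38 V.
Step 3 — Convert to polar: |V_total| = 60.82 V, ∠V_total = 28.9°.

V_total = 60.82∠28.9° V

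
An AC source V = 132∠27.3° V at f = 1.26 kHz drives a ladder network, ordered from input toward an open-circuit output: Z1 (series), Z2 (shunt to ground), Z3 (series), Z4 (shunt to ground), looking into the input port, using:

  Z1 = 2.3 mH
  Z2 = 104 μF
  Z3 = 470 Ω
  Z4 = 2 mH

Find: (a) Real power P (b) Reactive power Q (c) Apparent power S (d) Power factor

Step 1 — Angular frequency: ω = 2π·f = 2π·1260 = 7917 rad/s.
Step 2 — Component impedances:
  Z1: Z = jωL = j·7917·0.0023 = 0 + j18.21 Ω
  Z2: Z = 1/(jωC) = -j/(ω·C) = 0 - j1.215 Ω
  Z3: Z = R = 470 Ω
  Z4: Z = jωL = j·7917·0.002 = 0 + j15.83 Ω
Step 3 — Ladder network (open output): work backward from the far end, alternating series and parallel combinations. Z_in = 0.003136 + j16.99 Ω = 16.99∠90.0° Ω.
Step 4 — Source phasor: V = 132∠27.3° V = 117.3 + j60.54 V.
Step 5 — Current: I = V / Z = 3.564 - j6.902 A = 7.767∠-62.7° A.
Step 6 — Complex power: S = V·I* = 0.1892 + j1025 VA.
Step 7 — Real power: P = Re(S) = 0.1892 W.
Step 8 — Reactive power: Q = Im(S) = 1025 VAR.
Step 9 — Apparent power: |S| = 1025 VA.
Step 10 — Power factor: PF = P/|S| = 0.0001845 (lagging).

(a) P = 0.1892 W  (b) Q = 1025 VAR  (c) S = 1025 VA  (d) PF = 0.0001845 (lagging)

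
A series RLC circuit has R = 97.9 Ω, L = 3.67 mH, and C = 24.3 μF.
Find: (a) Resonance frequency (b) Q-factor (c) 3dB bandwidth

Step 1 — Resonance: ω₀ = 1/√(LC) = 1/√(0.00367·2.43e-05) = 3349 rad/s.
Step 2 — f₀ = ω₀/(2π) = 532.9 Hz.
Step 3 — Series Q: Q = ω₀L/R = 3349·0.00367/97.9 = 0.1255.
Step 4 — Bandwidth: Δω = ω₀/Q = 2.668e+04 rad/s; BW = Δω/(2π) = 4246 Hz.

(a) f₀ = 532.9 Hz  (b) Q = 0.1255  (c) BW = 4246 Hz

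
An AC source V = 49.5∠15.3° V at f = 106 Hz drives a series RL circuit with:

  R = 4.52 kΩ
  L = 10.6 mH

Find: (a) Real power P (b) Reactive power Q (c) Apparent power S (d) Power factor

Step 1 — Angular frequency: ω = 2π·f = 2π·106 = 666 rad/s.
Step 2 — Component impedances:
  R: Z = R = 4520 Ω
  L: Z = jωL = j·666·0.0106 = 0 + j7.06 Ω
Step 3 — Series combination: Z_total = R + L = 4520 + j7.06 Ω = 4520∠0.1° Ω.
Step 4 — Source phasor: V = 49.5∠15.3° V = 47.75 + j13.06 V.
Step 5 — Current: I = V / Z = 0.01057 + j0.002873 A = 0.01095∠15.2° A.
Step 6 — Complex power: S = V·I* = 0.5421 + j0.0008467 VA.
Step 7 — Real power: P = Re(S) = 0.5421 W.
Step 8 — Reactive power: Q = Im(S) = 0.0008467 VAR.
Step 9 — Apparent power: |S| = 0.5421 VA.
Step 10 — Power factor: PF = P/|S| = 1 (lagging).

(a) P = 0.5421 W  (b) Q = 0.0008467 VAR  (c) S = 0.5421 VA  (d) PF = 1 (lagging)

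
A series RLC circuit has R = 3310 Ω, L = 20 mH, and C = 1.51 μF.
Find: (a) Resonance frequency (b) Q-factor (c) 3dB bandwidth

Step 1 — Resonance: ω₀ = 1/√(LC) = 1/√(0.02·1.51e-06) = 5754 rad/s.
Step 2 — f₀ = ω₀/(2π) = 915.8 Hz.
Step 3 — Series Q: Q = ω₀L/R = 5754·0.02/3310 = 0.03477.
Step 4 — Bandwidth: Δω = ω₀/Q = 1.655e+05 rad/s; BW = Δω/(2π) = 2.634e+04 Hz.

(a) f₀ = 915.8 Hz  (b) Q = 0.03477  (c) BW = 2.634e+04 Hz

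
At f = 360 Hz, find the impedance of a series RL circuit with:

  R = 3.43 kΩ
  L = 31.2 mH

Step 1 — Angular frequency: ω = 2π·f = 2π·360 = 2262 rad/s.
Step 2 — Component impedances:
  R: Z = R = 3430 Ω
  L: Z = jωL = j·2262·0.0312 = 0 + j70.57 Ω
Step 3 — Series combination: Z_total = R + L = 3430 + j70.57 Ω = 3431∠1.2° Ω.

Z = 3430 + j70.57 Ω = 3431∠1.2° Ω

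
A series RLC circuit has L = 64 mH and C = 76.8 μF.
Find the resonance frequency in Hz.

Step 1 — Resonance condition Im(Z)=0 gives ω₀ = 1/√(LC).
Step 2 — ω₀ = 1/√(0.064·7.68e-05) = 451.1 rad/s.
Step 3 — f₀ = ω₀/(2π) = 71.79 Hz.

f₀ = 71.79 Hz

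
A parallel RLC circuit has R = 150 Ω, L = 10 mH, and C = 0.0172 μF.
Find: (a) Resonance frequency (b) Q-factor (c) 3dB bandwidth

Step 1 — Resonance: ω₀ = 1/√(LC) = 1/√(0.01·1.72e-08) = 7.625e+04 rad/s.
Step 2 — f₀ = ω₀/(2π) = 1.214e+04 Hz.
Step 3 — Parallel Q: Q = R/(ω₀L) = 150/(7.625e+04·0.01) = 0.1967.
Step 4 — Bandwidth: Δω = ω₀/Q = 3.876e+05 rad/s; BW = Δω/(2π) = 6.169e+04 Hz.

(a) f₀ = 1.214e+04 Hz  (b) Q = 0.1967  (c) BW = 6.169e+04 Hz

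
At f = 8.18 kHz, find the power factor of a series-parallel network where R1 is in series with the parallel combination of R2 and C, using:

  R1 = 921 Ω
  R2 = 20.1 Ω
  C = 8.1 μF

Step 1 — Angular frequency: ω = 2π·f = 2π·8180 = 5.14e+04 rad/s.
Step 2 — Component impedances:
  R1: Z = R = 921 Ω
  R2: Z = R = 20.1 Ω
  C: Z = 1/(jωC) = -j/(ω·C) = 0 - j2.402 Ω
Step 3 — Parallel branch: R2 || C = 1/(1/R2 + 1/C) = 0.283 - j2.368 Ω.
Step 4 — Series with R1: Z_total = R1 + (R2 || C) = 921.3 - j2.368 Ω = 921.3∠-0.1° Ω.
Step 5 — Power factor: PF = cos(φ) = Re(Z)/|Z| = 921.3/921.3 = 1.
Step 6 — Type: Im(Z) = -2.368 ⇒ leading (phase φ = -0.1°).

PF = 1 (leading, φ = -0.1°)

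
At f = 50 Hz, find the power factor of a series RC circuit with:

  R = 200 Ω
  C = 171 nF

Step 1 — Angular frequency: ω = 2π·f = 2π·50 = 314.2 rad/s.
Step 2 — Component impedances:
  R: Z = R = 200 Ω
  C: Z = 1/(jωC) = -j/(ω·C) = 0 - j1.861e+04 Ω
Step 3 — Series combination: Z_total = R + C = 200 - j1.861e+04 Ω = 1.862e+04∠-89.4° Ω.
Step 4 — Power factor: PF = cos(φ) = Re(Z)/|Z| = 200/1.862e+04 = 0.01074.
Step 5 — Type: Im(Z) = -1.861e+04 ⇒ leading (phase φ = -89.4°).

PF = 0.01074 (leading, φ = -89.4°)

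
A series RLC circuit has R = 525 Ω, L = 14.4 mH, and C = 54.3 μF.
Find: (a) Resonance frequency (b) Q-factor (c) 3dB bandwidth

Step 1 — Resonance condition Im(Z)=0 gives ω₀ = 1/√(LC).
Step 2 — ω₀ = 1/√(0.0144·5.43e-05) = 1131 rad/s.
Step 3 — f₀ = ω₀/(2π) = 180 Hz.
Step 4 — Series Q: Q = ω₀L/R = 1131·0.0144/525 = 0.03102.
Step 5 — 3dB bandwidth: Δω = ω₀/Q = 3.646e+04 rad/s; BW = Δω/(2π) = 5803 Hz.

(a) f₀ = 180 Hz  (b) Q = 0.03102  (c) BW = 5803 Hz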